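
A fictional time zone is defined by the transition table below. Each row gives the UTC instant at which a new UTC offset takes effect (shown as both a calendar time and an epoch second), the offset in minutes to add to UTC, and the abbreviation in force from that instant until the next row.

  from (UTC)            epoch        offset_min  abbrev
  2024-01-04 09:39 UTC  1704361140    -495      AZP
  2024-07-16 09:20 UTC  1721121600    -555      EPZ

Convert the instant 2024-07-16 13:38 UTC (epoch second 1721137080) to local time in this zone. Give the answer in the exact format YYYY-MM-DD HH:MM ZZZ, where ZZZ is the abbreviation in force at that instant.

Query: 2024-07-16 13:38 UTC
Rule 2/2 (EPZ, -09:15): 2024-07-16 09:20 UTC ≤ query < +∞
13·60 + 38 - 555 = 263 min
263 = 0·1440 + 263; 263 = 4·60 + 23 → 04:23, same day
→ 2024-07-16 04:23 EPZ

2024-07-16 04:23 EPZ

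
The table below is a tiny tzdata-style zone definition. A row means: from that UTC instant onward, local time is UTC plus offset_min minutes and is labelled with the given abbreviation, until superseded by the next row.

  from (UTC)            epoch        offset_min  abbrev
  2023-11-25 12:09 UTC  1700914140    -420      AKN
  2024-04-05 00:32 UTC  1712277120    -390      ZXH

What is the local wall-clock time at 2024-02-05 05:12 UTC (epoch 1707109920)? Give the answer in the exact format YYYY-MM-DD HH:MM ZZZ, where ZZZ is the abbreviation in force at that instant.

Query: 2024-02-05 05:12 UTC
Rule 1/2 (AKN, -07:00): 2023-11-25 12:09 UTC ≤ query < 2024-04-05 00:32 UTC
5·60 + 12 - 420 = -108 min
-108 = -1·1440 + 1332; 1332 = 22·60 + 12 → 22:12, 2024-02-05 - 1 day = 2024-02-04
→ 2024-02-04 22:12 AKN

2024-02-04 22:12 AKN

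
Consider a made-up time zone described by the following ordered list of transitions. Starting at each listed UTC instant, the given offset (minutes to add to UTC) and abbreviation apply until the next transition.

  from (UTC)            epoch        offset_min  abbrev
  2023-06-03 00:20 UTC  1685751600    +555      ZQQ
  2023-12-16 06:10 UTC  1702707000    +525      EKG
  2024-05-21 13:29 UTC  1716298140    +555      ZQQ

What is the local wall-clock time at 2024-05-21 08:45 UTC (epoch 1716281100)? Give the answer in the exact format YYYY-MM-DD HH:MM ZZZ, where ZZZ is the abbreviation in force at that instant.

2024-05-21 17:30 EKG

Query: 2024-05-21 08:45 UTC
Rule 2/3 (EKG, +08:45): 2023-12-16 06:10 UTC ≤ query < 2024-05-21 13:29 UTC
8·60 + 45 + 525 = 1050 min
1050 = 0·1440 + 1050; 1050 = 17·60 + 30 → 17:30, same day
→ 2024-05-21 17:30 EKG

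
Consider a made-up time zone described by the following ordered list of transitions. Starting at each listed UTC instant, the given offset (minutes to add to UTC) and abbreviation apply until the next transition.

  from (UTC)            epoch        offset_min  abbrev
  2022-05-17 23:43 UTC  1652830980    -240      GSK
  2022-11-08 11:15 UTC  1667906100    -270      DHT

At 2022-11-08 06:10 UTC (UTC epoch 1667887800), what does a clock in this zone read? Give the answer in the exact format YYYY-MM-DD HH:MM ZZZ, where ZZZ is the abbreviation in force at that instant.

Query: 2022-11-08 06:10 UTC
Rule 1/2 (GSK, -04:00): 2022-05-17 23:43 UTC ≤ query < 2022-11-08 11:15 UTC
6·60 + 10 - 240 = 130 min
130 = 0·1440 + 130; 130 = 2·60 + 10 → 02:10, same day
→ 2022-11-08 02:10 GSK

2022-11-08 02:10 GSK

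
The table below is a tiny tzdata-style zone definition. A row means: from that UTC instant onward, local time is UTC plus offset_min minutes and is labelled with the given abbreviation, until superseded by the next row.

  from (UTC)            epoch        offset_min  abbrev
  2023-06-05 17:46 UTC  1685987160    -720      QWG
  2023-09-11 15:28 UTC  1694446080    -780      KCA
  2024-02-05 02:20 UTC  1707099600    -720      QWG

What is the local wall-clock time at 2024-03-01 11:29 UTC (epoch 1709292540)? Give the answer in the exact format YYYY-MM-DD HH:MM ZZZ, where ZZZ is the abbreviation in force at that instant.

2024-02-29 23:29 QWG

Query: 2024-03-01 11:29 UTC
Rule 3/3 (QWG, -12:00): 2024-02-05 02:20 UTC ≤ query < +∞
11·60 + 29 - 720 = -31 min
-31 = -1·1440 + 1409; 1409 = 23·60 + 29 → 23:29, 2024-03-01 - 1 day = 2024-02-29
→ 2024-02-29 23:29 QWG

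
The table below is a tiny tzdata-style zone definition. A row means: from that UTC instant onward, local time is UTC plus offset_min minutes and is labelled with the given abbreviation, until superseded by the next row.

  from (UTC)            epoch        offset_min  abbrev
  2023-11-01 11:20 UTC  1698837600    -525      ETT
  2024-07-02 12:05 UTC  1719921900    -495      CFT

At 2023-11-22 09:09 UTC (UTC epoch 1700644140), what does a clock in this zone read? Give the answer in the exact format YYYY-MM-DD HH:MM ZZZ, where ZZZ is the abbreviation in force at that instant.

2023-11-22 00:24 ETT

Query: 2023-11-22 09:09 UTC
Rule 1/2 (ETT, -08:45): 2023-11-01 11:20 UTC ≤ query < 2024-07-02 12:05 UTC
9·60 + 9 - 525 = 24 min
24 = 0·1440 + 24; 24 = 0·60 + 24 → 00:24, same day
→ 2023-11-22 00:24 ETT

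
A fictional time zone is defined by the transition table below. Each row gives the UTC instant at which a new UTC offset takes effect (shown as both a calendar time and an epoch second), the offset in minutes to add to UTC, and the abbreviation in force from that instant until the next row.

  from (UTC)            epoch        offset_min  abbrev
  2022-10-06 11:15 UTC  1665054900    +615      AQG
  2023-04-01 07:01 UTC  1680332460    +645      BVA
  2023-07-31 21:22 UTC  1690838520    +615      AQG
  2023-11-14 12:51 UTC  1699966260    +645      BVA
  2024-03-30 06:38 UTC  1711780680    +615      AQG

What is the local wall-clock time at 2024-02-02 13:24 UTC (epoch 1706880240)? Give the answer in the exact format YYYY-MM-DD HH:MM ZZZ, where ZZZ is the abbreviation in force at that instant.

Query: 2024-02-02 13:24 UTC
Rule 4/5 (BVA, +10:45): 2023-11-14 12:51 UTC ≤ query < 2024-03-30 06:38 UTC
13·60 + 24 + 645 = 1449 min
1449 = 1·1440 + 9; 9 = 0·60 + 9 → 00:09, 2024-02-02 + 1 day = 2024-02-03
→ 2024-02-03 00:09 BVA

2024-02-03 00:09 BVA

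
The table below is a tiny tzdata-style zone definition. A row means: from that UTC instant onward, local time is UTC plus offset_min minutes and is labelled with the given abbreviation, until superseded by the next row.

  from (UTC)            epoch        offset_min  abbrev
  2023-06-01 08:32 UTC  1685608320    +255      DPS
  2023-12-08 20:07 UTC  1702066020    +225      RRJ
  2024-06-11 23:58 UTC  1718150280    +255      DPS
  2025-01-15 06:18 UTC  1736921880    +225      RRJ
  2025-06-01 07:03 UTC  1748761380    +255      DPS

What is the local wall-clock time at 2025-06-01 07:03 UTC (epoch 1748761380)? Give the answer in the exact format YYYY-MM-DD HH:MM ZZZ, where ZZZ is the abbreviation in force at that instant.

Query: 2025-06-01 07:03 UTC
Rule 5/5 (DPS, +04:15): 2025-06-01 07:03 UTC ≤ query < +∞
7·60 + 3 + 255 = 678 min
678 = 0·1440 + 678; 678 = 11·60 + 18 → 11:18, same day
→ 2025-06-01 11:18 DPS

2025-06-01 11:18 DPS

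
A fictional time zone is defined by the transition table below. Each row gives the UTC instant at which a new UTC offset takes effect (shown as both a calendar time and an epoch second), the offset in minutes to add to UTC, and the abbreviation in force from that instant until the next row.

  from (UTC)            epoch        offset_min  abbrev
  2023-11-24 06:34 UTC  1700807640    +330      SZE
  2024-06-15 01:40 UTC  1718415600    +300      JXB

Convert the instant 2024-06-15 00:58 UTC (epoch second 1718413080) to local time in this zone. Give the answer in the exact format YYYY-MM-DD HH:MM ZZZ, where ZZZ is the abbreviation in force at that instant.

2024-06-15 06:28 SZE

Query: 2024-06-15 00:58 UTC
Rule 1/2 (SZE, +05:30): 2023-11-24 06:34 UTC ≤ query < 2024-06-15 01:40 UTC
0·60 + 58 + 330 = 388 min
388 = 0·1440 + 388; 388 = 6·60 + 28 → 06:28, same day
→ 2024-06-15 06:28 SZE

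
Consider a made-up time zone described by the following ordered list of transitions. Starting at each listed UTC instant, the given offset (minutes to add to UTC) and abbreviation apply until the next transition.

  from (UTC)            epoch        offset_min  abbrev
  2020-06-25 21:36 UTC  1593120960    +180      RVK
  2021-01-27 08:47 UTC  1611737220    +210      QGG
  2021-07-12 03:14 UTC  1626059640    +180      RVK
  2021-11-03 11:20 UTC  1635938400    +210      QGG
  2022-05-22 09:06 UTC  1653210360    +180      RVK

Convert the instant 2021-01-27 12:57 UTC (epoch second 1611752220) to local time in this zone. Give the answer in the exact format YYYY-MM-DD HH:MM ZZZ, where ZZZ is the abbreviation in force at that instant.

2021-01-27 16:27 QGG

Query: 2021-01-27 12:57 UTC
Rule 2/5 (QGG, +03:30): 2021-01-27 08:47 UTC ≤ query < 2021-07-12 03:14 UTC
12·60 + 57 + 210 = 987 min
987 = 0·1440 + 987; 987 = 16·60 + 27 → 16:27, same day
→ 2021-01-27 16:27 QGG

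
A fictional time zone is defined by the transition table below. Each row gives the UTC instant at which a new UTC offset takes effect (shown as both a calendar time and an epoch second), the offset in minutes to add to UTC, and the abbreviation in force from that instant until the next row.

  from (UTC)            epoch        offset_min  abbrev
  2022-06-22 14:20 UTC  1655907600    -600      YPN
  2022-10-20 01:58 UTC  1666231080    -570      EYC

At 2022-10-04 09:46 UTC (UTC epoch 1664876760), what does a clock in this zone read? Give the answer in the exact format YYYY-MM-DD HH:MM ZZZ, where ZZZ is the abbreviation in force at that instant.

2022-10-03 23:46 YPN

Query: 2022-10-04 09:46 UTC
Rule 1/2 (YPN, -10:00): 2022-06-22 14:20 UTC ≤ query < 2022-10-20 01:58 UTC
9·60 + 46 - 600 = -14 min
-14 = -1·1440 + 1426; 1426 = 23·60 + 46 → 23:46, 2022-10-04 - 1 day = 2022-10-03
→ 2022-10-03 23:46 YPN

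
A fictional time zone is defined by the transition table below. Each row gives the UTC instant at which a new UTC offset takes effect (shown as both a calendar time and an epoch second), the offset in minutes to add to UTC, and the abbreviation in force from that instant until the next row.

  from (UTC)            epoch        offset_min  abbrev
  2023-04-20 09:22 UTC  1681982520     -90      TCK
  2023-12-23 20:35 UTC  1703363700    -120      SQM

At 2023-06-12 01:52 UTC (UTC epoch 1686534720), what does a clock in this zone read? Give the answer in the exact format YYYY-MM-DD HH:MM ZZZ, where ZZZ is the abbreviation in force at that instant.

2023-06-12 00:22 TCK

Query: 2023-06-12 01:52 UTC
Rule 1/2 (TCK, -01:30): 2023-04-20 09:22 UTC ≤ query < 2023-12-23 20:35 UTC
1·60 + 52 - 90 = 22 min
22 = 0·1440 + 22; 22 = 0·60 + 22 → 00:22, same day
→ 2023-06-12 00:22 TCK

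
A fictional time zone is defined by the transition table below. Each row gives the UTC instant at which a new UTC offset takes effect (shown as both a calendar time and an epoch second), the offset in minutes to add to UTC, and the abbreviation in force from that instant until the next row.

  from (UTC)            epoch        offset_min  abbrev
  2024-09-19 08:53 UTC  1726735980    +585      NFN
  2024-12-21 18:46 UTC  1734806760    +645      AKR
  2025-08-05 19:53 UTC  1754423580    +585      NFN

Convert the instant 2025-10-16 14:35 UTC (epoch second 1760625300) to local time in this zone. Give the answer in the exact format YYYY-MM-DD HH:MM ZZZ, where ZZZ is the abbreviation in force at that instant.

2025-10-17 00:20 NFN

Query: 2025-10-16 14:35 UTC
Rule 3/3 (NFN, +09:45): 2025-08-05 19:53 UTC ≤ query < +∞
14·60 + 35 + 585 = 1460 min
1460 = 1·1440 + 20; 20 = 0·60 + 20 → 00:20, 2025-10-16 + 1 day = 2025-10-17
→ 2025-10-17 00:20 NFN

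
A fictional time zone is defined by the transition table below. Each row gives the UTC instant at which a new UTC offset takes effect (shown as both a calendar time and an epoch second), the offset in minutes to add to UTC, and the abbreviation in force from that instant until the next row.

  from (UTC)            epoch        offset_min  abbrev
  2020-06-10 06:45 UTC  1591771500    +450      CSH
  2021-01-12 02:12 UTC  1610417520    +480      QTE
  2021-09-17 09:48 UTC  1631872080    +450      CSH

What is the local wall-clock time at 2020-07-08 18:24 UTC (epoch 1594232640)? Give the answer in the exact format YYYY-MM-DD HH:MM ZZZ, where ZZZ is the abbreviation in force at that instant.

Query: 2020-07-08 18:24 UTC
Rule 1/3 (CSH, +07:30): 2020-06-10 06:45 UTC ≤ query < 2021-01-12 02:12 UTC
18·60 + 24 + 450 = 1554 min
1554 = 1·1440 + 114; 114 = 1·60 + 54 → 01:54, 2020-07-08 + 1 day = 2020-07-09
→ 2020-07-09 01:54 CSH

2020-07-09 01:54 CSH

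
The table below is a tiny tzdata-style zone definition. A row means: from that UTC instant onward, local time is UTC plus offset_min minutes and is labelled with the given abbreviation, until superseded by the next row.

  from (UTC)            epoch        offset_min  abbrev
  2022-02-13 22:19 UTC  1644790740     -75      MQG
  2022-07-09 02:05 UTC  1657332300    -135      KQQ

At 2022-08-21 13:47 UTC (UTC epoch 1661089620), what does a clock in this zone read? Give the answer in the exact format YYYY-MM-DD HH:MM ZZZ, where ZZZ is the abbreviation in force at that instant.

2022-08-21 11:32 KQQ

Query: 2022-08-21 13:47 UTC
Rule 2/2 (KQQ, -02:15): 2022-07-09 02:05 UTC ≤ query < +∞
13·60 + 47 - 135 = 692 min
692 = 0·1440 + 692; 692 = 11·60 + 32 → 11:32, same day
→ 2022-08-21 11:32 KQQ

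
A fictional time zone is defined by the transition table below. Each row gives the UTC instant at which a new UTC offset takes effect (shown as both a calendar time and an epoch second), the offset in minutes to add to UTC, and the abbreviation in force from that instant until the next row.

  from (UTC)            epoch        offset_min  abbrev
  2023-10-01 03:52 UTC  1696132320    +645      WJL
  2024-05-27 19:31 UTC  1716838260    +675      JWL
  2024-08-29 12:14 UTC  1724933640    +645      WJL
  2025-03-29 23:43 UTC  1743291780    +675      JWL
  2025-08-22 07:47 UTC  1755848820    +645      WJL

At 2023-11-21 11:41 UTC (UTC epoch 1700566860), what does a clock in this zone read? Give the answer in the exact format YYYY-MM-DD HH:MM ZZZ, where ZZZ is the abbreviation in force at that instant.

2023-11-21 22:26 WJL

Query: 2023-11-21 11:41 UTC
Rule 1/5 (WJL, +10:45): 2023-10-01 03:52 UTC ≤ query < 2024-05-27 19:31 UTC
11·60 + 41 + 645 = 1346 min
1346 = 0·1440 + 1346; 1346 = 22·60 + 26 → 22:26, same day
→ 2023-11-21 22:26 WJL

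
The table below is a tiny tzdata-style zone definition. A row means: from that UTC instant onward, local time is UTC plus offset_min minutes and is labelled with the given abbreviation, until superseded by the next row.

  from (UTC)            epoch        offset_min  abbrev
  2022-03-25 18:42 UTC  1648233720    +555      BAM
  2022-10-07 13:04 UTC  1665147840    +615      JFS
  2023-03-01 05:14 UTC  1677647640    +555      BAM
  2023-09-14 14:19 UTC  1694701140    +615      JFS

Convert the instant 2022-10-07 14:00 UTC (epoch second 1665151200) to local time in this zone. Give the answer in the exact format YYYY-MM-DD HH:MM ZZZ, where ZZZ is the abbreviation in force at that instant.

2022-10-08 00:15 JFS

Query: 2022-10-07 14:00 UTC
Rule 2/4 (JFS, +10:15): 2022-10-07 13:04 UTC ≤ query < 2023-03-01 05:14 UTC
14·60 + 0 + 615 = 1455 min
1455 = 1·1440 + 15; 15 = 0·60 + 15 → 00:15, 2022-10-07 + 1 day = 2022-10-08
→ 2022-10-08 00:15 JFS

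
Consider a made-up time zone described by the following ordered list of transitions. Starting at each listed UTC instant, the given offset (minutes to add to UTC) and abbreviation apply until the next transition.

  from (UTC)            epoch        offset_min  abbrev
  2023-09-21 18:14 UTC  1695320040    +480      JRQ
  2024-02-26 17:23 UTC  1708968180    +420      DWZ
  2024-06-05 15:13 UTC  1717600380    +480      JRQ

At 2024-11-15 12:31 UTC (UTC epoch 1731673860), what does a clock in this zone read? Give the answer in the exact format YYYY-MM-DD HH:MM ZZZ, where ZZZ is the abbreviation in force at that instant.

Query: 2024-11-15 12:31 UTC
Rule 3/3 (JRQ, +08:00): 2024-06-05 15:13 UTC ≤ query < +∞
12·60 + 31 + 480 = 1231 min
1231 = 0·1440 + 1231; 1231 = 20·60 + 31 → 20:31, same day
→ 2024-11-15 20:31 JRQ

2024-11-15 20:31 JRQ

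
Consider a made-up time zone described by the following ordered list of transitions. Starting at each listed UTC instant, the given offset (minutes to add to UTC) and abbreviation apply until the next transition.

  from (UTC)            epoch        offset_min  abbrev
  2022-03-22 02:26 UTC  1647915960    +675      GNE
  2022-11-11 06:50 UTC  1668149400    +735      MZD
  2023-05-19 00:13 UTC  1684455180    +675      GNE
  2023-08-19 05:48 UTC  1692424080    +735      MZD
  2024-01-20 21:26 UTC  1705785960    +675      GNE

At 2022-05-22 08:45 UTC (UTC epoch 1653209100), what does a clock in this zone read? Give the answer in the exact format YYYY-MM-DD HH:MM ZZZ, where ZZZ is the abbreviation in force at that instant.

Query: 2022-05-22 08:45 UTC
Rule 1/5 (GNE, +11:15): 2022-03-22 02:26 UTC ≤ query < 2022-11-11 06:50 UTC
8·60 + 45 + 675 = 1200 min
1200 = 0·1440 + 1200; 1200 = 20·60 + 0 → 20:00, same day
→ 2022-05-22 20:00 GNE

2022-05-22 20:00 GNE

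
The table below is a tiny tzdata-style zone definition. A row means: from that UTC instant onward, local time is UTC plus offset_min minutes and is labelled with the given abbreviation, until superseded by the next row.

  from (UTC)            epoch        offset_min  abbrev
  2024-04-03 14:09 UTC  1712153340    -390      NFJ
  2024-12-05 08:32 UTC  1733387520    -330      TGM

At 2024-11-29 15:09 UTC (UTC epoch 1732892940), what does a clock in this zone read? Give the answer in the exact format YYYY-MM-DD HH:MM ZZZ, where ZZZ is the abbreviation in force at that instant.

2024-11-29 08:39 NFJ

Query: 2024-11-29 15:09 UTC
Rule 1/2 (NFJ, -06:30): 2024-04-03 14:09 UTC ≤ query < 2024-12-05 08:32 UTC
15·60 + 9 - 390 = 519 min
519 = 0·1440 + 519; 519 = 8·60 + 39 → 08:39, same day
→ 2024-11-29 08:39 NFJ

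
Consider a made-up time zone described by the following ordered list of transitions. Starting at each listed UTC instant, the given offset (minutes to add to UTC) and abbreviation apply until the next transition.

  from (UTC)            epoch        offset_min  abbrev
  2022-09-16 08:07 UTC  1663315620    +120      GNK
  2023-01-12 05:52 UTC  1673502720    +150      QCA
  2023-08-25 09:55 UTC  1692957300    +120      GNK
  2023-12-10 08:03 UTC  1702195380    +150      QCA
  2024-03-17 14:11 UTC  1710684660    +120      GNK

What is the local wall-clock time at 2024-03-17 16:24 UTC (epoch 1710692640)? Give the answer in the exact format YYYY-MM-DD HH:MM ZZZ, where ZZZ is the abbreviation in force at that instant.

Query: 2024-03-17 16:24 UTC
Rule 5/5 (GNK, +02:00): 2024-03-17 14:11 UTC ≤ query < +∞
16·60 + 24 + 120 = 1104 min
1104 = 0·1440 + 1104; 1104 = 18·60 + 24 → 18:24, same day
→ 2024-03-17 18:24 GNK

2024-03-17 18:24 GNK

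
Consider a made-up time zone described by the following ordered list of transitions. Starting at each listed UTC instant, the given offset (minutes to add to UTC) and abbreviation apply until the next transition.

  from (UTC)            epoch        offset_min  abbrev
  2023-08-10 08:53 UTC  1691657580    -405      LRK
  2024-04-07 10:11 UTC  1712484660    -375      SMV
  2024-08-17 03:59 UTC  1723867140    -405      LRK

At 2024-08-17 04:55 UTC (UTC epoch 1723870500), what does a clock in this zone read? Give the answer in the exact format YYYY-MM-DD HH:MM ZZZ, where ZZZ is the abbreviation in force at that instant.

Query: 2024-08-17 04:55 UTC
Rule 3/3 (LRK, -06:45): 2024-08-17 03:59 UTC ≤ query < +∞
4·60 + 55 - 405 = -110 min
-110 = -1·1440 + 1330; 1330 = 22·60 + 10 → 22:10, 2024-08-17 - 1 day = 2024-08-16
→ 2024-08-16 22:10 LRK

2024-08-16 22:10 LRK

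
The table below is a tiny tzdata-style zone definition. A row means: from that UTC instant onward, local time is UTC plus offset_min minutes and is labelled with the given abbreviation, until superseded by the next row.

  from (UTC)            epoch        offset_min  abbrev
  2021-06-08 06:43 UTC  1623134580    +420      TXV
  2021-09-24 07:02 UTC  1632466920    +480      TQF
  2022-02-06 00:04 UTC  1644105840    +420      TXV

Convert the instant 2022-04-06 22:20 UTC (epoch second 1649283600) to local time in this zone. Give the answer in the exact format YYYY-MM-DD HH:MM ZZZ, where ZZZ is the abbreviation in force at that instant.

2022-04-07 05:20 TXV

Query: 2022-04-06 22:20 UTC
Rule 3/3 (TXV, +07:00): 2022-02-06 00:04 UTC ≤ query < +∞
22·60 + 20 + 420 = 1760 min
1760 = 1·1440 + 320; 320 = 5·60 + 20 → 05:20, 2022-04-06 + 1 day = 2022-04-07
→ 2022-04-07 05:20 TXV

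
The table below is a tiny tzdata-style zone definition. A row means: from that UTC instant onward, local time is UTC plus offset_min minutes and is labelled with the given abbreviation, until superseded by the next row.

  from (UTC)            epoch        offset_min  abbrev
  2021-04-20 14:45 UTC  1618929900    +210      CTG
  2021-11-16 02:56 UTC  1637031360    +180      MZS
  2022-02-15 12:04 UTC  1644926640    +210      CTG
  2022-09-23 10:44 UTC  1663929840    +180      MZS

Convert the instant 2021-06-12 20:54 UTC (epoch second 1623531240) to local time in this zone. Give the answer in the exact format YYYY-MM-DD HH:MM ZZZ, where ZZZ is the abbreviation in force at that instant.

2021-06-13 00:24 CTG

Query: 2021-06-12 20:54 UTC
Rule 1/4 (CTG, +03:30): 2021-04-20 14:45 UTC ≤ query < 2021-11-16 02:56 UTC
20·60 + 54 + 210 = 1464 min
1464 = 1·1440 + 24; 24 = 0·60 + 24 → 00:24, 2021-06-12 + 1 day = 2021-06-13
→ 2021-06-13 00:24 CTG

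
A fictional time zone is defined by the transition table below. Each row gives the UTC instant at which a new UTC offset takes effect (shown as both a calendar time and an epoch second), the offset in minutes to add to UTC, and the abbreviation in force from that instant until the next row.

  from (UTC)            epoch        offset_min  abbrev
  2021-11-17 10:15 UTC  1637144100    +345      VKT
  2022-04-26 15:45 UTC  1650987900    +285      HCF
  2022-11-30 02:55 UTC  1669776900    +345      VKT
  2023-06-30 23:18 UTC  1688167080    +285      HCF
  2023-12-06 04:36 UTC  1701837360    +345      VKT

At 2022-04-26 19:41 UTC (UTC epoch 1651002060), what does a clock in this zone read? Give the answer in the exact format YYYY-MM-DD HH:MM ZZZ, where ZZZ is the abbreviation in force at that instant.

2022-04-27 00:26 HCF

Query: 2022-04-26 19:41 UTC
Rule 2/5 (HCF, +04:45): 2022-04-26 15:45 UTC ≤ query < 2022-11-30 02:55 UTC
19·60 + 41 + 285 = 1466 min
1466 = 1·1440 + 26; 26 = 0·60 + 26 → 00:26, 2022-04-26 + 1 day = 2022-04-27
→ 2022-04-27 00:26 HCF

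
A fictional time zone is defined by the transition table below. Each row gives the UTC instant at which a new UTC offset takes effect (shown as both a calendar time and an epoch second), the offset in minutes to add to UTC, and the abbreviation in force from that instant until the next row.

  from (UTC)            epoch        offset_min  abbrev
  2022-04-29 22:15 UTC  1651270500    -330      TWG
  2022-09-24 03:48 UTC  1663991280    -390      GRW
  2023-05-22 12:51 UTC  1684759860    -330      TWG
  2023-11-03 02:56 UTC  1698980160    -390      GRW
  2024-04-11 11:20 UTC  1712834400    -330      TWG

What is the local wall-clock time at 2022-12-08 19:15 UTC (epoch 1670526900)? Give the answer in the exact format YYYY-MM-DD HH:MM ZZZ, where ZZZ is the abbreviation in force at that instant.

Query: 2022-12-08 19:15 UTC
Rule 2/5 (GRW, -06:30): 2022-09-24 03:48 UTC ≤ query < 2023-05-22 12:51 UTC
19·60 + 15 - 390 = 765 min
765 = 0·1440 + 765; 765 = 12·60 + 45 → 12:45, same day
→ 2022-12-08 12:45 GRW

2022-12-08 12:45 GRW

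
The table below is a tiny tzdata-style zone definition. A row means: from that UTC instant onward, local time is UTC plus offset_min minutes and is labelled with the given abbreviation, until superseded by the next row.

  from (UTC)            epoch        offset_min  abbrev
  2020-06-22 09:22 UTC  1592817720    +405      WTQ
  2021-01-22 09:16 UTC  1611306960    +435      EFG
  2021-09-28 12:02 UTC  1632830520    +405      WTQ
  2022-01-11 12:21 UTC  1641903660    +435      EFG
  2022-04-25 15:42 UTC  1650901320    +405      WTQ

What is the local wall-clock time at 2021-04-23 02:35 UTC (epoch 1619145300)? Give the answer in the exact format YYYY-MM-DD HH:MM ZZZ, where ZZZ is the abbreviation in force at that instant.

Query: 2021-04-23 02:35 UTC
Rule 2/5 (EFG, +07:15): 2021-01-22 09:16 UTC ≤ query < 2021-09-28 12:02 UTC
2·60 + 35 + 435 = 590 min
590 = 0·1440 + 590; 590 = 9·60 + 50 → 09:50, same day
→ 2021-04-23 09:50 EFG

2021-04-23 09:50 EFG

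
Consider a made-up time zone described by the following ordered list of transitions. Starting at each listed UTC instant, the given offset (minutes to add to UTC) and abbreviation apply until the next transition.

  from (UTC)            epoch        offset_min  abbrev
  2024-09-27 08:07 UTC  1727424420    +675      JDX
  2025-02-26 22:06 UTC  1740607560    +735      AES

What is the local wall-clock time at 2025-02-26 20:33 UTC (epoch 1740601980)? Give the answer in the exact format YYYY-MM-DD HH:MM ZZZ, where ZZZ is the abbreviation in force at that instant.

Query: 2025-02-26 20:33 UTC
Rule 1/2 (JDX, +11:15): 2024-09-27 08:07 UTC ≤ query < 2025-02-26 22:06 UTC
20·60 + 33 + 675 = 1908 min
1908 = 1·1440 + 468; 468 = 7·60 + 48 → 07:48, 2025-02-26 + 1 day = 2025-02-27
→ 2025-02-27 07:48 JDX

2025-02-27 07:48 JDX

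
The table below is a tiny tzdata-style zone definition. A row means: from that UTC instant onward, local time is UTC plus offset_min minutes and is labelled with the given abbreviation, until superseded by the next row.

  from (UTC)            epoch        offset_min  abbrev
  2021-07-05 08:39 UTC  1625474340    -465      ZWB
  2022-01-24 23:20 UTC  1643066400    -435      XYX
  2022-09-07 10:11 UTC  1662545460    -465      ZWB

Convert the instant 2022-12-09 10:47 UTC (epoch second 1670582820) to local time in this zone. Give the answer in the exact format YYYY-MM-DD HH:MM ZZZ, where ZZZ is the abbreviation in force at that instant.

Query: 2022-12-09 10:47 UTC
Rule 3/3 (ZWB, -07:45): 2022-09-07 10:11 UTC ≤ query < +∞
10·60 + 47 - 465 = 182 min
182 = 0·1440 + 182; 182 = 3·60 + 2 → 03:02, same day
→ 2022-12-09 03:02 ZWB

2022-12-09 03:02 ZWB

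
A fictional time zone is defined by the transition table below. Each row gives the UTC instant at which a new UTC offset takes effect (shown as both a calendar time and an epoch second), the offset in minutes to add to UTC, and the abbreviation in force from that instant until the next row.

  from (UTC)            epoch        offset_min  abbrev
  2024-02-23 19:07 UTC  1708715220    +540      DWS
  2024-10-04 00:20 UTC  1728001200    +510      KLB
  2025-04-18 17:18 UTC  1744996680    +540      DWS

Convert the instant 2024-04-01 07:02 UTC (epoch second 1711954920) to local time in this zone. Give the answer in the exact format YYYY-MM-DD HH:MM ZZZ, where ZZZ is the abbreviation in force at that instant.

2024-04-01 16:02 DWS

Query: 2024-04-01 07:02 UTC
Rule 1/3 (DWS, +09:00): 2024-02-23 19:07 UTC ≤ query < 2024-10-04 00:20 UTC
7·60 + 2 + 540 = 962 min
962 = 0·1440 + 962; 962 = 16·60 + 2 → 16:02, same day
→ 2024-04-01 16:02 DWS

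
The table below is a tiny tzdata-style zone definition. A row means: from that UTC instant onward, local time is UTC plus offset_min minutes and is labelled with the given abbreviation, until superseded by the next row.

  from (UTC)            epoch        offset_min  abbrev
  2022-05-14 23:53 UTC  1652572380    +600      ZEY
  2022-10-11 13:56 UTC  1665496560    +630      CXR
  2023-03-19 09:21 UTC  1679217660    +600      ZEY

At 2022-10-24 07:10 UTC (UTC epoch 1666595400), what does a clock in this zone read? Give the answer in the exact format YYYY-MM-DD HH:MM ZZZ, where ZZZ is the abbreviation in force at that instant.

Query: 2022-10-24 07:10 UTC
Rule 2/3 (CXR, +10:30): 2022-10-11 13:56 UTC ≤ query < 2023-03-19 09:21 UTC
7·60 + 10 + 630 = 1060 min
1060 = 0·1440 + 1060; 1060 = 17·60 + 40 → 17:40, same day
→ 2022-10-24 17:40 CXR

2022-10-24 17:40 CXR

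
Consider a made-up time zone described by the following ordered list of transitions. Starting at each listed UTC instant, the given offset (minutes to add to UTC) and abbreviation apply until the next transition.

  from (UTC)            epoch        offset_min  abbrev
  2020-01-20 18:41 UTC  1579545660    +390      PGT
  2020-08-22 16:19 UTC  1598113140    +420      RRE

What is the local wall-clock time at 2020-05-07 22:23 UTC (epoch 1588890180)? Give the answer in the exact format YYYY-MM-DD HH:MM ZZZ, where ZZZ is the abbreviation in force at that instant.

Query: 2020-05-07 22:23 UTC
Rule 1/2 (PGT, +06:30): 2020-01-20 18:41 UTC ≤ query < 2020-08-22 16:19 UTC
22·60 + 23 + 390 = 1733 min
1733 = 1·1440 + 293; 293 = 4·60 + 53 → 04:53, 2020-05-07 + 1 day = 2020-05-08
→ 2020-05-08 04:53 PGT

2020-05-08 04:53 PGT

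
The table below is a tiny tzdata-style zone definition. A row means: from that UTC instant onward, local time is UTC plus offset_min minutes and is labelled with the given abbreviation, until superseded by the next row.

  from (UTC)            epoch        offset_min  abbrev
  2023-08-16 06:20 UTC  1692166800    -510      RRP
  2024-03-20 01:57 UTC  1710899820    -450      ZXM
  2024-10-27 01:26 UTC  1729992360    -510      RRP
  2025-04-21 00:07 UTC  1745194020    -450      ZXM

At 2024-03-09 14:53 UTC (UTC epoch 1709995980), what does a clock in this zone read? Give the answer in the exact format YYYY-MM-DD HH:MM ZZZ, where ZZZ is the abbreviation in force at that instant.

2024-03-09 06:23 RRP

Query: 2024-03-09 14:53 UTC
Rule 1/4 (RRP, -08:30): 2023-08-16 06:20 UTC ≤ query < 2024-03-20 01:57 UTC
14·60 + 53 - 510 = 383 min
383 = 0·1440 + 383; 383 = 6·60 + 23 → 06:23, same day
→ 2024-03-09 06:23 RRP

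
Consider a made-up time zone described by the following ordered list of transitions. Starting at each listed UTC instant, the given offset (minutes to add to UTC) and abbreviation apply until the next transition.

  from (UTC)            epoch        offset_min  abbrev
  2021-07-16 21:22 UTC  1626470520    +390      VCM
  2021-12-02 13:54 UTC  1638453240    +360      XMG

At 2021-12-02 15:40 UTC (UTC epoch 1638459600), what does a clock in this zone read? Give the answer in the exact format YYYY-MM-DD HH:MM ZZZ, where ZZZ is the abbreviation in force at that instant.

2021-12-02 21:40 XMG

Query: 2021-12-02 15:40 UTC
Rule 2/2 (XMG, +06:00): 2021-12-02 13:54 UTC ≤ query < +∞
15·60 + 40 + 360 = 1300 min
1300 = 0·1440 + 1300; 1300 = 21·60 + 40 → 21:40, same day
→ 2021-12-02 21:40 XMG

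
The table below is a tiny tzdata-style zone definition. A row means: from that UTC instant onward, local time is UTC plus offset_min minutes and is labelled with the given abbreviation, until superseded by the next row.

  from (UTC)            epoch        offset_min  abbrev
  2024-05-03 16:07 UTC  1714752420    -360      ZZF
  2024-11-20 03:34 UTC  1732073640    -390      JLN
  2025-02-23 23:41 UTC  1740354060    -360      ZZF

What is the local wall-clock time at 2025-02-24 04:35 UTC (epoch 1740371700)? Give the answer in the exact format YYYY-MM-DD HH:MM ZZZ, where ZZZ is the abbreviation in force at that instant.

2025-02-23 22:35 ZZF

Query: 2025-02-24 04:35 UTC
Rule 3/3 (ZZF, -06:00): 2025-02-23 23:41 UTC ≤ query < +∞
4·60 + 35 - 360 = -85 min
-85 = -1·1440 + 1355; 1355 = 22·60 + 35 → 22:35, 2025-02-24 - 1 day = 2025-02-23
→ 2025-02-23 22:35 ZZF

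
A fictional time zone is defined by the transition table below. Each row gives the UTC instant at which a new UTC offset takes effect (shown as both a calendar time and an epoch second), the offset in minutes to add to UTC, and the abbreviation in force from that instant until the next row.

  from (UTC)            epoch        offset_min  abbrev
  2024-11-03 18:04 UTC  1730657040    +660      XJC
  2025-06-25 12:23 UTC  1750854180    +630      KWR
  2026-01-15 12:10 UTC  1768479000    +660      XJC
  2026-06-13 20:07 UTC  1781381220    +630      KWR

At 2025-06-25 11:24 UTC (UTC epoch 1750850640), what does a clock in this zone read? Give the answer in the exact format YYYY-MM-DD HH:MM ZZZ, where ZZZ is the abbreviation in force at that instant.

Query: 2025-06-25 11:24 UTC
Rule 1/4 (XJC, +11:00): 2024-11-03 18:04 UTC ≤ query < 2025-06-25 12:23 UTC
11·60 + 24 + 660 = 1344 min
1344 = 0·1440 + 1344; 1344 = 22·60 + 24 → 22:24, same day
→ 2025-06-25 22:24 XJC

2025-06-25 22:24 XJC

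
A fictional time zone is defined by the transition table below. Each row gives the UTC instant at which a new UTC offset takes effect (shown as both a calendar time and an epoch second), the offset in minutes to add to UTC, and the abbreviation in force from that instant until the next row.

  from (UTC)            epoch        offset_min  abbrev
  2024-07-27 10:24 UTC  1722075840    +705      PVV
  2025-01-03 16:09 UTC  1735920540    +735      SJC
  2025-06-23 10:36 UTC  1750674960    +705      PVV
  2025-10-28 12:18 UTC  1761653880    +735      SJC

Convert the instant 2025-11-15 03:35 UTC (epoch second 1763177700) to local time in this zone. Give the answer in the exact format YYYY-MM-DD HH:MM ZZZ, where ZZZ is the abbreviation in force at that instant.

2025-11-15 15:50 SJC

Query: 2025-11-15 03:35 UTC
Rule 4/4 (SJC, +12:15): 2025-10-28 12:18 UTC ≤ query < +∞
3·60 + 35 + 735 = 950 min
950 = 0·1440 + 950; 950 = 15·60 + 50 → 15:50, same day
→ 2025-11-15 15:50 SJC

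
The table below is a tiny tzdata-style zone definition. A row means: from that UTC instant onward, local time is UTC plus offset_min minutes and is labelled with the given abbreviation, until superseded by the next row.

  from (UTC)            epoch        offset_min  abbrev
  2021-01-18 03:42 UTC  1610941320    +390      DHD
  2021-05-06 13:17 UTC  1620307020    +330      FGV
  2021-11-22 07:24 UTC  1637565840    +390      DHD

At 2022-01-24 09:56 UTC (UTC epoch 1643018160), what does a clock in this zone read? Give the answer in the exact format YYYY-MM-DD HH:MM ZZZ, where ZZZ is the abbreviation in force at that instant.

Query: 2022-01-24 09:56 UTC
Rule 3/3 (DHD, +06:30): 2021-11-22 07:24 UTC ≤ query < +∞
9·60 + 56 + 390 = 986 min
986 = 0·1440 + 986; 986 = 16·60 + 26 → 16:26, same day
→ 2022-01-24 16:26 DHD

2022-01-24 16:26 DHD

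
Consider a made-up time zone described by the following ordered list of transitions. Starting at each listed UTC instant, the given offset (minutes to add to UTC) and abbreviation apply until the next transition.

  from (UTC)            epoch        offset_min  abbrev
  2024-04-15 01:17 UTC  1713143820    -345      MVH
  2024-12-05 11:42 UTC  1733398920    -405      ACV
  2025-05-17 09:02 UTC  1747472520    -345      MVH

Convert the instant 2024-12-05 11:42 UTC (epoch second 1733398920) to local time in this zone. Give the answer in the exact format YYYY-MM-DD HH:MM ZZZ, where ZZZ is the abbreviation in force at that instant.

2024-12-05 04:57 ACV

Query: 2024-12-05 11:42 UTC
Rule 2/3 (ACV, -06:45): 2024-12-05 11:42 UTC ≤ query < 2025-05-17 09:02 UTC
11·60 + 42 - 405 = 297 min
297 = 0·1440 + 297; 297 = 4·60 + 57 → 04:57, same day
→ 2024-12-05 04:57 ACV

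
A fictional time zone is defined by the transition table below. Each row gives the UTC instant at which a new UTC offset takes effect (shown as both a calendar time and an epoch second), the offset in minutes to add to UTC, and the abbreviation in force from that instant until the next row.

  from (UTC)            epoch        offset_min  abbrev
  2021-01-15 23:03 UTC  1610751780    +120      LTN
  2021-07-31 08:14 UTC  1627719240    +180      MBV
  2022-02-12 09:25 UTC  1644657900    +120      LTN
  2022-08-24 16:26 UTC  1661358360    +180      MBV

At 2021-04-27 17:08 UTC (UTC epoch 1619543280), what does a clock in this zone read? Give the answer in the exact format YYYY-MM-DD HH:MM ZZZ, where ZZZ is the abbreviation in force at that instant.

Query: 2021-04-27 17:08 UTC
Rule 1/4 (LTN, +02:00): 2021-01-15 23:03 UTC ≤ query < 2021-07-31 08:14 UTC
17·60 + 8 + 120 = 1148 min
1148 = 0·1440 + 1148; 1148 = 19·60 + 8 → 19:08, same day
→ 2021-04-27 19:08 LTN

2021-04-27 19:08 LTN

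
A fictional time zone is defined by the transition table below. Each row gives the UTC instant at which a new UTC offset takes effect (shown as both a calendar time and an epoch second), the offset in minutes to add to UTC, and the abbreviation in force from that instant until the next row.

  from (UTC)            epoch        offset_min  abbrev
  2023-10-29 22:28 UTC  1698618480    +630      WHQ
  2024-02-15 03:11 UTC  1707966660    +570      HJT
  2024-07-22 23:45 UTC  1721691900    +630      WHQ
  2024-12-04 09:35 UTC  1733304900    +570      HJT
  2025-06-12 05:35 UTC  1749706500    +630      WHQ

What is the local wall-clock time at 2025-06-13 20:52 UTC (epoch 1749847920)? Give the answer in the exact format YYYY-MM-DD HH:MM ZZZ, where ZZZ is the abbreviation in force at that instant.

Query: 2025-06-13 20:52 UTC
Rule 5/5 (WHQ, +10:30): 2025-06-12 05:35 UTC ≤ query < +∞
20·60 + 52 + 630 = 1882 min
1882 = 1·1440 + 442; 442 = 7·60 + 22 → 07:22, 2025-06-13 + 1 day = 2025-06-14
→ 2025-06-14 07:22 WHQ

2025-06-14 07:22 WHQ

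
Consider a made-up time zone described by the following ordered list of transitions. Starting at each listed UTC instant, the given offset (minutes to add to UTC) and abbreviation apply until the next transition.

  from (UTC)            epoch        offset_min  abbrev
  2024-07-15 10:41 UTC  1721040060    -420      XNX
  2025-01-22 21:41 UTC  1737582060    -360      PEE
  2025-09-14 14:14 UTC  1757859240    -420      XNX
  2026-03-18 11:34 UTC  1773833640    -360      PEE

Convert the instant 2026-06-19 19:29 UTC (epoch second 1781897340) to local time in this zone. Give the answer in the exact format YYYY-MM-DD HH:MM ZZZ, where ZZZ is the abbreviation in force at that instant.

Query: 2026-06-19 19:29 UTC
Rule 4/4 (PEE, -06:00): 2026-03-18 11:34 UTC ≤ query < +∞
19·60 + 29 - 360 = 809 min
809 = 0·1440 + 809; 809 = 13·60 + 29 → 13:29, same day
→ 2026-06-19 13:29 PEE

2026-06-19 13:29 PEE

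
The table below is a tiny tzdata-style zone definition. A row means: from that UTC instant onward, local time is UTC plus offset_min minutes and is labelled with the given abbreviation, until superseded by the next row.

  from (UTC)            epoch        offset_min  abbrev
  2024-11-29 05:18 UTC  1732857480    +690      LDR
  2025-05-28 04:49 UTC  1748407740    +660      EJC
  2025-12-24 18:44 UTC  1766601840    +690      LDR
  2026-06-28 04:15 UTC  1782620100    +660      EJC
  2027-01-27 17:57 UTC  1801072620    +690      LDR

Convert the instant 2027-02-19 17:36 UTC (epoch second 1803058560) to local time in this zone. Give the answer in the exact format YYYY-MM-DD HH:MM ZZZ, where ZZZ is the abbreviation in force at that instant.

2027-02-20 05:06 LDR

Query: 2027-02-19 17:36 UTC
Rule 5/5 (LDR, +11:30): 2027-01-27 17:57 UTC ≤ query < +∞
17·60 + 36 + 690 = 1746 min
1746 = 1·1440 + 306; 306 = 5·60 + 6 → 05:06, 2027-02-19 + 1 day = 2027-02-20
→ 2027-02-20 05:06 LDR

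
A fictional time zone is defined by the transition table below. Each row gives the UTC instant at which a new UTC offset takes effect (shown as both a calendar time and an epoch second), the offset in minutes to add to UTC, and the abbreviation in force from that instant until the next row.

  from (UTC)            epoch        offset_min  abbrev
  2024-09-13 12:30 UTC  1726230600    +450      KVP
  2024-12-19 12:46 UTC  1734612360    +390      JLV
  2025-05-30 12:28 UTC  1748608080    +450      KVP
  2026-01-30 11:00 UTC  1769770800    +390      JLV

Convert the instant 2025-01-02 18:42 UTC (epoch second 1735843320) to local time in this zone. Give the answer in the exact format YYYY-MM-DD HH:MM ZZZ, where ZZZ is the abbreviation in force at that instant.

Query: 2025-01-02 18:42 UTC
Rule 2/4 (JLV, +06:30): 2024-12-19 12:46 UTC ≤ query < 2025-05-30 12:28 UTC
18·60 + 42 + 390 = 1512 min
1512 = 1·1440 + 72; 72 = 1·60 + 12 → 01:12, 2025-01-02 + 1 day = 2025-01-03
→ 2025-01-03 01:12 JLV

2025-01-03 01:12 JLV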